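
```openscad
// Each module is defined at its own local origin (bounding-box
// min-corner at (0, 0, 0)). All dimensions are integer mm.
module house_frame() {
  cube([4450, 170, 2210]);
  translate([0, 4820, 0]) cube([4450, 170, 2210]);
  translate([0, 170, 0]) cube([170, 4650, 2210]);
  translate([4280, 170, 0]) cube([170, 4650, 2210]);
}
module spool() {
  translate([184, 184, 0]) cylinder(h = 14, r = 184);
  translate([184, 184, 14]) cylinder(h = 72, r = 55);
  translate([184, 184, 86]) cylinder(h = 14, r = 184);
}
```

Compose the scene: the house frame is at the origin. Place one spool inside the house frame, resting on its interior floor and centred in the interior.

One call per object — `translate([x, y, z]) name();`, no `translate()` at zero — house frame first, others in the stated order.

house_frame();
translate([2041, 2311, 0]) spool();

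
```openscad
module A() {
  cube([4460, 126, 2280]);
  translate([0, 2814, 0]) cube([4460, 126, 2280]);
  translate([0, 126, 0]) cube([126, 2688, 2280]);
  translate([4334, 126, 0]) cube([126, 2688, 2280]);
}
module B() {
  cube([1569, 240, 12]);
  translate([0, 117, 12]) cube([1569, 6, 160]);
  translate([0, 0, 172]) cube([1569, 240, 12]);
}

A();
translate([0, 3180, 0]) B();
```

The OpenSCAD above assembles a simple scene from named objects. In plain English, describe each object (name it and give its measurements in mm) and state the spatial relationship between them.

A is a box-shaped house frame (walls only): outside footprint 4460×2940 mm, wall height 2280 mm, wall thickness 126 mm. The two y-facing walls run the full x-width; the two x-facing walls fit between the inner faces of the y-facing walls.

B is an I-beam lying along x, 1569 mm long. Overall section height 184 mm. Two flanges 240 mm wide (y) and 12 mm thick, one on the floor and one at the top; a web 6 mm thick runs between them, centred on the flange width.

The I-beam is on the floor beside the house frame on its +y side.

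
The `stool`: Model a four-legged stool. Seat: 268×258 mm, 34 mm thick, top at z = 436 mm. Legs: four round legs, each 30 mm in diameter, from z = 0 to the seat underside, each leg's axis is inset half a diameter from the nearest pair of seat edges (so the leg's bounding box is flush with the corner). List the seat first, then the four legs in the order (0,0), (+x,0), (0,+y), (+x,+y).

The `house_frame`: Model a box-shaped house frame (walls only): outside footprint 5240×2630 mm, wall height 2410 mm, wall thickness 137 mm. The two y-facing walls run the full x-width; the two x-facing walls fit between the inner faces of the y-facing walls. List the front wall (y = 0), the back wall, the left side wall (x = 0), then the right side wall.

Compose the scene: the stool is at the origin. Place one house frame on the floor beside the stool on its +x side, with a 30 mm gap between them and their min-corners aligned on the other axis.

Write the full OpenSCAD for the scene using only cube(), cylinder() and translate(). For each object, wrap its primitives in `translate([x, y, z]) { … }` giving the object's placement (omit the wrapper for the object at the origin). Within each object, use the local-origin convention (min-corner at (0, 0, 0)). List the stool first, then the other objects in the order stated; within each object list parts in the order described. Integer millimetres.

translate([0, 0, 402]) cube([268, 258, 34]);
translate([15, 15, 0]) cylinder(h = 402, r = 15);
translate([253, 15, 0]) cylinder(h = 402, r = 15);
translate([15, 243, 0]) cylinder(h = 402, r = 15);
translate([253, 243, 0]) cylinder(h = 402, r = 15);
translate([298, 0, 0]) {
  cube([5240, 137, 2410]);
  translate([0, 2493, 0]) cube([5240, 137, 2410]);
  translate([0, 137, 0]) cube([137, 2356, 2410]);
  translate([5103, 137, 0]) cube([137, 2356, 2410]);
}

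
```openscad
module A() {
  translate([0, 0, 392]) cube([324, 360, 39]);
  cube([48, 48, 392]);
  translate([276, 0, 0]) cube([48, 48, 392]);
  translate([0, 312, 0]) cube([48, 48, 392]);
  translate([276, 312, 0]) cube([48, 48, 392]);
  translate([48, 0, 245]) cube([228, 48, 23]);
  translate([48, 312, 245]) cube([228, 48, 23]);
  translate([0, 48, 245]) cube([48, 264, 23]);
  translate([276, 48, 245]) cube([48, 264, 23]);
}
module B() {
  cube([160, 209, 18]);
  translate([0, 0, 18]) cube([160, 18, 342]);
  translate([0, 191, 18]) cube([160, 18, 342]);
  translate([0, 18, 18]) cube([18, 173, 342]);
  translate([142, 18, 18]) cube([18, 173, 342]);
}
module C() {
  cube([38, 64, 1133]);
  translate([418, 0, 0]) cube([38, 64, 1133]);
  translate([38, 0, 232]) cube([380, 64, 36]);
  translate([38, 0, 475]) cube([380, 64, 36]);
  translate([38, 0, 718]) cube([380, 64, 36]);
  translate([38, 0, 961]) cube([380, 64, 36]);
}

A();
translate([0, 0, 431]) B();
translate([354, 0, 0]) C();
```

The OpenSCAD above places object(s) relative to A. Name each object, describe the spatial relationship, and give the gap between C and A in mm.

The ladder's nearest face is 30 mm from the stool's +x face.

A is a stool. B is an open box. C is a ladder. The open box is on top of the stool. The ladder is on the floor beside the stool on its +x side. The gap between the ladder and the stool is 30 mm.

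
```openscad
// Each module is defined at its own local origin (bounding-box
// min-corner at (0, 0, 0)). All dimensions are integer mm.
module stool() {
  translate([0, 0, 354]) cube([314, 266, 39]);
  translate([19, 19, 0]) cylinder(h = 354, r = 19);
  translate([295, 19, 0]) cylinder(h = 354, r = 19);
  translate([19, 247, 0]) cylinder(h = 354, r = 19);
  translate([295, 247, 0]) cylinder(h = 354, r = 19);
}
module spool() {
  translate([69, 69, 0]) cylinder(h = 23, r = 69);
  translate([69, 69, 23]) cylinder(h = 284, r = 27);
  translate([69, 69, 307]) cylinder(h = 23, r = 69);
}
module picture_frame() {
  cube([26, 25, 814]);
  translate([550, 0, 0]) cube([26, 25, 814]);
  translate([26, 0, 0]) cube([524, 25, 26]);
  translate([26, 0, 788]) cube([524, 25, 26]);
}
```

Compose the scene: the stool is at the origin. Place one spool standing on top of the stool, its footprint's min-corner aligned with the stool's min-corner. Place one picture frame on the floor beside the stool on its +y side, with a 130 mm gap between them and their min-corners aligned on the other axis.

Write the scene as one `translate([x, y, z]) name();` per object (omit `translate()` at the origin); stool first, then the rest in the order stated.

stool();
translate([0, 0, 393]) spool();
translate([0, 396, 0]) picture_frame();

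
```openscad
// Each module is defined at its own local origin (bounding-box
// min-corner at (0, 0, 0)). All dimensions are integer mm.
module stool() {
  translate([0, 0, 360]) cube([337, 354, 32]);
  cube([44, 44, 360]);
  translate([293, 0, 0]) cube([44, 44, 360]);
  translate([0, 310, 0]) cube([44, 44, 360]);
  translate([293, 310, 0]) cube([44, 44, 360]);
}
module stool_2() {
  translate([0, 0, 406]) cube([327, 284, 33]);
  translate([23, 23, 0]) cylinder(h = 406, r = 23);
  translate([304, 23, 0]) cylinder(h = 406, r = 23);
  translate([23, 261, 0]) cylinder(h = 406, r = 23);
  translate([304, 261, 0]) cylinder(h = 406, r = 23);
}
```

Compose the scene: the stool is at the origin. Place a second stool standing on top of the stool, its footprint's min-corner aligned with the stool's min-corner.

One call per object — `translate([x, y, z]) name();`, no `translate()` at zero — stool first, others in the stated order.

stool();
translate([0, 0, 392]) stool_2();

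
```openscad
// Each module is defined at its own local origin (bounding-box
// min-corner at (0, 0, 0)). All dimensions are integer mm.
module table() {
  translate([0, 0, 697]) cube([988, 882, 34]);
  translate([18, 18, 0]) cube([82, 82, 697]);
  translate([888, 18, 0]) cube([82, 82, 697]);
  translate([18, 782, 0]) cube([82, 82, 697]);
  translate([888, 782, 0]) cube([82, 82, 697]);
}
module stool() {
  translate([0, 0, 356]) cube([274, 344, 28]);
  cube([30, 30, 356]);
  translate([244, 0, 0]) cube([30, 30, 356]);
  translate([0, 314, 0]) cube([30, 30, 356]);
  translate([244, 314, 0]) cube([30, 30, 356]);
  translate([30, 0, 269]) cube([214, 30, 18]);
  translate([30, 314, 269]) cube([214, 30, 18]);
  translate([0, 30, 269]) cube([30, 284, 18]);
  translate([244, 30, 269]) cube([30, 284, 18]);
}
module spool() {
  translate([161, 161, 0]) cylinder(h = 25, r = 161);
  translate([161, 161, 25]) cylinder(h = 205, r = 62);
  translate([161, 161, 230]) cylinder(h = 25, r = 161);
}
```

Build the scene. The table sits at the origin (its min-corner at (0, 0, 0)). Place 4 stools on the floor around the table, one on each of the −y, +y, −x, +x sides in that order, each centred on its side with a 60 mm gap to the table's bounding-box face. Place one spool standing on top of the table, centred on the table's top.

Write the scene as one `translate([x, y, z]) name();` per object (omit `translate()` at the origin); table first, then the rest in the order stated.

table();
translate([357, -404, 0]) stool();
translate([357, 942, 0]) stool();
translate([-334, 269, 0]) stool();
translate([1048, 269, 0]) stool();
translate([333, 280, 731]) spool();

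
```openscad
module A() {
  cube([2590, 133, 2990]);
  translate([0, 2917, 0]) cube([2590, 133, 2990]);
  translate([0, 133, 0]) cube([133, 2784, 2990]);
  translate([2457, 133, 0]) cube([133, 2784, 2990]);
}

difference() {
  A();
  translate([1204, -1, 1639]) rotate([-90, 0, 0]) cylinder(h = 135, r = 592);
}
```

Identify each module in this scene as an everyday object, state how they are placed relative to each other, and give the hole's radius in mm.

The subtracted cylinder has r = 592 mm.

A is a house frame. The house frame has a circular hole through its front wall. The hole's radius is 592 mm.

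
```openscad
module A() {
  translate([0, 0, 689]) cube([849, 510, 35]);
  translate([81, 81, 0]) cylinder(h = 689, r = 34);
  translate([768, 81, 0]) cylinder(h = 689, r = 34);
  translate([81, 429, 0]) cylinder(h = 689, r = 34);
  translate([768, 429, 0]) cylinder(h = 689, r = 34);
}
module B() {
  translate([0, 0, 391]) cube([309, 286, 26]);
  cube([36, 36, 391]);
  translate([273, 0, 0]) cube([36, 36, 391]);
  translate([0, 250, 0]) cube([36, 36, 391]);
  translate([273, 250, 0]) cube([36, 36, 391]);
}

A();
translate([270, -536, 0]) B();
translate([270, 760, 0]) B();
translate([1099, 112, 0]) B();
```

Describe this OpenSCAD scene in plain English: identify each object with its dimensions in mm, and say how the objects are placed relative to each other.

A is a table with a 849×510 mm rectangular top, 35 mm thick, top surface at z = 724 mm, supported by four round legs of 68 mm diameter, each leg's bounding box inset 47 mm from the nearest pair of top edges, running from the floor.

B is a four-legged stool. The seat is 309×286 mm, 26 mm thick, top at z = 417 mm. It stands on four square legs, each 36×36 mm in cross-section, from z = 0 to the seat underside, each flush with a corner of the seat.

Three stools sit around the table at the −y, +y, +x sides.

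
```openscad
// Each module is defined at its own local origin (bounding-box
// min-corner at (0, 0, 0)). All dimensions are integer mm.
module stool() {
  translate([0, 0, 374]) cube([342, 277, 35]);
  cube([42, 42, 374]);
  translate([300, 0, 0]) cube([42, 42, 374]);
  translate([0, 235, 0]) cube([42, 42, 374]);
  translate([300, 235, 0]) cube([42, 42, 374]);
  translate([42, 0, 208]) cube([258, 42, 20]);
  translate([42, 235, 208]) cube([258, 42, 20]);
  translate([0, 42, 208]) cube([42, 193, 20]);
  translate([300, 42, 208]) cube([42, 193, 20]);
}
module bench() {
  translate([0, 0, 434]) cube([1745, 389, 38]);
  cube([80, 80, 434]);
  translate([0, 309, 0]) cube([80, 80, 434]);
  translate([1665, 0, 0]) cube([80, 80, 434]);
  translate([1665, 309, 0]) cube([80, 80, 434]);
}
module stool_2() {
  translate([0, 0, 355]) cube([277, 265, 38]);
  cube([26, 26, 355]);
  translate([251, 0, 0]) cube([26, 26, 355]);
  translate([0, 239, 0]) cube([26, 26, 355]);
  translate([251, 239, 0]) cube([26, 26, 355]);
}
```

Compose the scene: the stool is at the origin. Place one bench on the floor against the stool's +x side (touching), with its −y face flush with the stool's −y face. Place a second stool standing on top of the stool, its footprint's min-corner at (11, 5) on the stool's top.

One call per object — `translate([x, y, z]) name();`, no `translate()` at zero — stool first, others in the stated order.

stool();
translate([342, 0, 0]) bench();
translate([11, 5, 409]) stool_2();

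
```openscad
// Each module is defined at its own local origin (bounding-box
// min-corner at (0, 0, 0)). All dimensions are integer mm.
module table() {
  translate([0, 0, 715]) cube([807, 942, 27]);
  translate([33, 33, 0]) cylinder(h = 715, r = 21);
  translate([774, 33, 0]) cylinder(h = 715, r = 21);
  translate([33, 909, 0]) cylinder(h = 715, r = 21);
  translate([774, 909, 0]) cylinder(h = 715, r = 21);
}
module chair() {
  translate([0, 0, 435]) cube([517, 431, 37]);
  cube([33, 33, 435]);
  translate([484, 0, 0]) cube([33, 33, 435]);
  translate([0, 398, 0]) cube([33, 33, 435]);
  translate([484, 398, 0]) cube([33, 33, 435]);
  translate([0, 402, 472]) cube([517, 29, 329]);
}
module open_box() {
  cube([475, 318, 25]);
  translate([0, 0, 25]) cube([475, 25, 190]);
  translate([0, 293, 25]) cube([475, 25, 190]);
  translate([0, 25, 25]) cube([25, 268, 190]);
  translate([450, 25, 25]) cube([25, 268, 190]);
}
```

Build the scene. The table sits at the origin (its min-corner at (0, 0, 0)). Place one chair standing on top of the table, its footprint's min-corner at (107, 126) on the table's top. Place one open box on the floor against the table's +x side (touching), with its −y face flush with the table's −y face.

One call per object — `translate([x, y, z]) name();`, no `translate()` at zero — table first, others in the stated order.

table();
translate([107, 126, 742]) chair();
translate([807, 0, 0]) open_box();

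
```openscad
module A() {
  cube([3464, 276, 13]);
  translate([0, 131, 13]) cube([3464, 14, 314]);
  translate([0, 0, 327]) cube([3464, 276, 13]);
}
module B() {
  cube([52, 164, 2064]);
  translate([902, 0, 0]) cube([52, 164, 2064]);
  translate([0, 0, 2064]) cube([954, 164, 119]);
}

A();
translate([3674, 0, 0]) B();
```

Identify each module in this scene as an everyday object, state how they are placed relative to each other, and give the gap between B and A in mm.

The door frame's nearest face is 210 mm from the I-beam's +x face.

A is an I-beam. B is a door frame. The door frame is on the floor beside the I-beam on its +x side. The gap between the door frame and the I-beam is 210 mm.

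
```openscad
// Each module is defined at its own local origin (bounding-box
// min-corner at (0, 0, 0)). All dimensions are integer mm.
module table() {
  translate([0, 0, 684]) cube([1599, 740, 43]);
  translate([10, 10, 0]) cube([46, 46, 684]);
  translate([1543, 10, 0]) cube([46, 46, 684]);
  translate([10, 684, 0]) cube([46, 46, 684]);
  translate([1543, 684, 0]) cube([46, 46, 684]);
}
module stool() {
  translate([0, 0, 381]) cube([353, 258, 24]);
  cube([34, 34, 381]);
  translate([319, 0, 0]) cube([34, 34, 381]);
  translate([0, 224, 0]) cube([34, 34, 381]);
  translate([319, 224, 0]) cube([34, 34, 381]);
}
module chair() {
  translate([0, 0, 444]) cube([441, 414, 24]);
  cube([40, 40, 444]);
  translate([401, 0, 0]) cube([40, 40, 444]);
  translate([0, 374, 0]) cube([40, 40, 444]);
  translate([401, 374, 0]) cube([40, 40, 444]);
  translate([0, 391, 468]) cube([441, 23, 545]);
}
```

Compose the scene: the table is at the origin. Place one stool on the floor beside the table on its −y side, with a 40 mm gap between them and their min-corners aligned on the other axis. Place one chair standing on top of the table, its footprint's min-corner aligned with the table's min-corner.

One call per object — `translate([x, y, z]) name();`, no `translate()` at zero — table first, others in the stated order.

table();
translate([0, -298, 0]) stool();
translate([0, 0, 727]) chair();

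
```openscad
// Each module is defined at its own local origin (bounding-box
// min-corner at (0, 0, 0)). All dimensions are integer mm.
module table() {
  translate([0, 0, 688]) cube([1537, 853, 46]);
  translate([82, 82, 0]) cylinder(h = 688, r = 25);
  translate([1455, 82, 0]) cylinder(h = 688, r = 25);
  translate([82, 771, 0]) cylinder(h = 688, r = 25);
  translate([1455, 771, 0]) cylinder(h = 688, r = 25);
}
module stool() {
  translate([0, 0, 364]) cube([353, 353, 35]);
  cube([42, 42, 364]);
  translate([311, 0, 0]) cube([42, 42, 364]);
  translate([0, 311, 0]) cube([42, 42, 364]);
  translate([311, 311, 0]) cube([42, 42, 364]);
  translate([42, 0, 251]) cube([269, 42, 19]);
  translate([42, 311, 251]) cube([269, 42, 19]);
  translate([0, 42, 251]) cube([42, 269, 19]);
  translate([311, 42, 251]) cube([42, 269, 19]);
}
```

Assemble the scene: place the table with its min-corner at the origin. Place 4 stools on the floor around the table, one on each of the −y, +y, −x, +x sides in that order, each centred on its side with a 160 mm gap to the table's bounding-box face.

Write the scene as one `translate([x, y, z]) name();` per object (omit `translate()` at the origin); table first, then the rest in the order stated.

table();
translate([592, -513, 0]) stool();
translate([592, 1013, 0]) stool();
translate([-513, 250, 0]) stool();
translate([1697, 250, 0]) stool();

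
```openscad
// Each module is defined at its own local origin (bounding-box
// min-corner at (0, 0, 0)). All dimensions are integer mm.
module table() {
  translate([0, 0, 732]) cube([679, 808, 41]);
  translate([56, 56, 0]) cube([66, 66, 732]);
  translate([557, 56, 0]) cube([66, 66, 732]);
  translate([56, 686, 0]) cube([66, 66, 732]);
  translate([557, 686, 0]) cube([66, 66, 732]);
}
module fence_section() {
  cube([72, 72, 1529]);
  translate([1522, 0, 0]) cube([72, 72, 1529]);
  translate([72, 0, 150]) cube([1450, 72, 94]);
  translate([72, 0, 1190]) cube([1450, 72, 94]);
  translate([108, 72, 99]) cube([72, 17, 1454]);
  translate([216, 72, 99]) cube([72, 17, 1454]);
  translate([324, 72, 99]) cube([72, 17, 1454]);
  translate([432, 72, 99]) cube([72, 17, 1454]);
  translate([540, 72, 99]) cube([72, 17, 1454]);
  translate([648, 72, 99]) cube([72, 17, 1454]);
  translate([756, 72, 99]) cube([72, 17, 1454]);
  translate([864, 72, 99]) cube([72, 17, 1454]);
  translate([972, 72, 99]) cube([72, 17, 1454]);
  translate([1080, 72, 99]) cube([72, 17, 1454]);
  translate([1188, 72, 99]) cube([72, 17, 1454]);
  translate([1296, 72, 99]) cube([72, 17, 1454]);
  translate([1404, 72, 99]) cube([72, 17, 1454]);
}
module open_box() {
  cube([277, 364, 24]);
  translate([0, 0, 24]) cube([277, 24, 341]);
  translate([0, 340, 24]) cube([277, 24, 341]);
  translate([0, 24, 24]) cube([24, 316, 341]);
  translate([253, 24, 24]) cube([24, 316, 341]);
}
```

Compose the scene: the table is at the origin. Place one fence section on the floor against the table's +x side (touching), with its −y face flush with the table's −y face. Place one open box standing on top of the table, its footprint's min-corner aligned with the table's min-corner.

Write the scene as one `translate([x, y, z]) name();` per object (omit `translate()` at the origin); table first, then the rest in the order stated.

table();
translate([679, 0, 0]) fence_section();
translate([0, 0, 773]) open_box();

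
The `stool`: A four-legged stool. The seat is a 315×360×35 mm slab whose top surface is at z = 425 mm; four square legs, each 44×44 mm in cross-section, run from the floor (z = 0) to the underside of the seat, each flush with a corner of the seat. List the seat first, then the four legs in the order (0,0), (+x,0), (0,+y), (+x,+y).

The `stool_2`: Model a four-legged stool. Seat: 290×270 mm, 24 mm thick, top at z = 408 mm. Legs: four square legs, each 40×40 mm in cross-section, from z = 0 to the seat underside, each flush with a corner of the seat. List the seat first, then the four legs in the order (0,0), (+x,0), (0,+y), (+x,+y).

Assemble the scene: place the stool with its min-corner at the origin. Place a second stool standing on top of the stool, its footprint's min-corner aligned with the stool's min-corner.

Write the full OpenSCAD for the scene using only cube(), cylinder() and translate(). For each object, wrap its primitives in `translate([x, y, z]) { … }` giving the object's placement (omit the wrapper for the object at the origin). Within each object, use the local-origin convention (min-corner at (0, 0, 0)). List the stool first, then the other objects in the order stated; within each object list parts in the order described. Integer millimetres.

translate([0, 0, 390]) cube([315, 360, 35]);
cube([44, 44, 390]);
translate([271, 0, 0]) cube([44, 44, 390]);
translate([0, 316, 0]) cube([44, 44, 390]);
translate([271, 316, 0]) cube([44, 44, 390]);
translate([0, 0, 425]) {
  translate([0, 0, 384]) cube([290, 270, 24]);
  cube([40, 40, 384]);
  translate([250, 0, 0]) cube([40, 40, 384]);
  translate([0, 230, 0]) cube([40, 40, 384]);
  translate([250, 230, 0]) cube([40, 40, 384]);
}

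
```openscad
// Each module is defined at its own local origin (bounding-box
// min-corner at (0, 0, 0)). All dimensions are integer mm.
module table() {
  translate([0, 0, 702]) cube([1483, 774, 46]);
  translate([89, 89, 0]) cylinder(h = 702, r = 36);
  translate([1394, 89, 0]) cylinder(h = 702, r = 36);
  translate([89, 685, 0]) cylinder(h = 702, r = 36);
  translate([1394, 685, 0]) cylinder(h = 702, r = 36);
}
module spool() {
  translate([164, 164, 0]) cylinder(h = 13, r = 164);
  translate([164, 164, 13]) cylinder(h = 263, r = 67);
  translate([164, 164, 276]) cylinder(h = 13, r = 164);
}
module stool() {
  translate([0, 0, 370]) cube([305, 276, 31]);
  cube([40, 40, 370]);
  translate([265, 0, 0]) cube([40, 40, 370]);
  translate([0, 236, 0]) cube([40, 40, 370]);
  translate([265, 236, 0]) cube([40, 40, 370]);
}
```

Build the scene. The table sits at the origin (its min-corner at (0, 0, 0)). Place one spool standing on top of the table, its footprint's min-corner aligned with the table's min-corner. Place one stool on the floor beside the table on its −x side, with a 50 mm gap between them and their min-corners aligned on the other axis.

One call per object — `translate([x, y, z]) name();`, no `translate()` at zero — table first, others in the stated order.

table();
translate([0, 0, 748]) spool();
translate([-355, 0, 0]) stool();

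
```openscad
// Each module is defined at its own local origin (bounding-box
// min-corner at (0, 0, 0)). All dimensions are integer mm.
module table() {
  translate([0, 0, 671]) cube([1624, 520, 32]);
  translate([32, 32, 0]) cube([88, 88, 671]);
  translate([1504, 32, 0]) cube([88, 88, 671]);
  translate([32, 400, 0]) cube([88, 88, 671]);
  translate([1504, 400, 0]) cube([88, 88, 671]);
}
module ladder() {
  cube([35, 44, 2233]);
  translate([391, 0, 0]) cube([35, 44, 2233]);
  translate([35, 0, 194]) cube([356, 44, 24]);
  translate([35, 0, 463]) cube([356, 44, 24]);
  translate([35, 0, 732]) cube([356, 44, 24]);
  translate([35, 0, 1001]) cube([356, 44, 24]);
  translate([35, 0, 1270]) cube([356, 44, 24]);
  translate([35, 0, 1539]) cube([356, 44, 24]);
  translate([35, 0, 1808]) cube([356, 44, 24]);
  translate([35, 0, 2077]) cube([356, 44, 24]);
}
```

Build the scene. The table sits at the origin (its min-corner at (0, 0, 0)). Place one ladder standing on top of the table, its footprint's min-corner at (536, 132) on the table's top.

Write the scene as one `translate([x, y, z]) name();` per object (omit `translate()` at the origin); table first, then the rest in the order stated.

table();
translate([536, 132, 703]) ladder();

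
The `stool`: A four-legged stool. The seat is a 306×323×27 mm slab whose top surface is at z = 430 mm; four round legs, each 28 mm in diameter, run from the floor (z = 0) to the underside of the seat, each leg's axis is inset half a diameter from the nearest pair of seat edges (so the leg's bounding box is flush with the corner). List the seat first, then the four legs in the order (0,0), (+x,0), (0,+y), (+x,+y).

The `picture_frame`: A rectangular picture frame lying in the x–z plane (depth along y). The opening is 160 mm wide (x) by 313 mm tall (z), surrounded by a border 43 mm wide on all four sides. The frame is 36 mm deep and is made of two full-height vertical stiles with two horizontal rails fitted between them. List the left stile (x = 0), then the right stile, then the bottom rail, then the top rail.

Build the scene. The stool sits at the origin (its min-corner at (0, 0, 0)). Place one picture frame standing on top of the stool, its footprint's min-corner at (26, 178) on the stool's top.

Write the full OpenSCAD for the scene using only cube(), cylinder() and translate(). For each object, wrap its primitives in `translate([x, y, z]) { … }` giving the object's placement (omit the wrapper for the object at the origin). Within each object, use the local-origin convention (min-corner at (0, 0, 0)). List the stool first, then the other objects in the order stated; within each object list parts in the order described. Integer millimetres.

translate([0, 0, 403]) cube([306, 323, 27]);
translate([14, 14, 0]) cylinder(h = 403, r = 14);
translate([292, 14, 0]) cylinder(h = 403, r = 14);
translate([14, 309, 0]) cylinder(h = 403, r = 14);
translate([292, 309, 0]) cylinder(h = 403, r = 14);
translate([26, 178, 430]) {
  cube([43, 36, 399]);
  translate([203, 0, 0]) cube([43, 36, 399]);
  translate([43, 0, 0]) cube([160, 36, 43]);
  translate([43, 0, 356]) cube([160, 36, 43]);
}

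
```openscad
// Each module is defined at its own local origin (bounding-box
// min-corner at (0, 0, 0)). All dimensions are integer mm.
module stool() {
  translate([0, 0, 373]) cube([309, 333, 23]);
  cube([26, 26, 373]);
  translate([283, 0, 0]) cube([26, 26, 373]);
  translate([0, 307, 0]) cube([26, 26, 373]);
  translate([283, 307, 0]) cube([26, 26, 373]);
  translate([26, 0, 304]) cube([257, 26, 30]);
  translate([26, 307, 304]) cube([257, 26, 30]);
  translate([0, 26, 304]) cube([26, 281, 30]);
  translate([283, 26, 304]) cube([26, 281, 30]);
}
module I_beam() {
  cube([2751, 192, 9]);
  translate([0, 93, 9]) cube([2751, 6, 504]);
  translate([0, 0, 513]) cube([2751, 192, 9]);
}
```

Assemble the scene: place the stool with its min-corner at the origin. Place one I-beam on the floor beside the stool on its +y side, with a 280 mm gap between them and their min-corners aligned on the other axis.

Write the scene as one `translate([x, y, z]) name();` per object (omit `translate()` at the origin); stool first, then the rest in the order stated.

stool();
translate([0, 613, 0]) I_beam();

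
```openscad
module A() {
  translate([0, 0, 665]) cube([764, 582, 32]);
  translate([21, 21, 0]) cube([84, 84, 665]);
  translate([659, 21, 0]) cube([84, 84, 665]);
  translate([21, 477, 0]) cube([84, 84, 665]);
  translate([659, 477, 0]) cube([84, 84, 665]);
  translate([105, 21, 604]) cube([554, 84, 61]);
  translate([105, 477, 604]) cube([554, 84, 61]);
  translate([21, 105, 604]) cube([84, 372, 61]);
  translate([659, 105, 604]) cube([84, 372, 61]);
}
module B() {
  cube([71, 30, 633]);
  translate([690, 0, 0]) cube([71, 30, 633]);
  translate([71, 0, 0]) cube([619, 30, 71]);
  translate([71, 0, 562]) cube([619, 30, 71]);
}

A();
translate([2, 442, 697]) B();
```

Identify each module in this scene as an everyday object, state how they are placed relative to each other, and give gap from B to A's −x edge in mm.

The picture frame's min-x is at 2; the table's min-x is 0; gap = 2 mm.

A is a table. B is a picture frame. The picture frame is on top of the table. The gap from the picture frame to the table's −x edge is 2 mm.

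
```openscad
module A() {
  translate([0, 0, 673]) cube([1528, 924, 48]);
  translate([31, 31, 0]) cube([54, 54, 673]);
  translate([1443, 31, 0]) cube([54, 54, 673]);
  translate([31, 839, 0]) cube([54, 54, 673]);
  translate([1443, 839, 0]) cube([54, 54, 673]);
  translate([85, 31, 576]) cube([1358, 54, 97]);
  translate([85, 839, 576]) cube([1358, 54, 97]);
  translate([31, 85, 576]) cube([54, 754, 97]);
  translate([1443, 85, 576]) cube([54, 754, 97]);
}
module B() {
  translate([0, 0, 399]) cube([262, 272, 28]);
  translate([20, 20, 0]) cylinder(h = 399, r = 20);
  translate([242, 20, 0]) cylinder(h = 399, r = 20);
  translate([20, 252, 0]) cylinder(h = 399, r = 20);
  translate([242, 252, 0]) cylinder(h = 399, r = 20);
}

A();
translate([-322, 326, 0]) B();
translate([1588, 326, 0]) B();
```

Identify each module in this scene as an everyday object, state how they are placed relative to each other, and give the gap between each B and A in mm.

Each stool's nearest face is 60 mm from the table's bounding box.

A is a table. B is a stool. Two stools sit around the table at the −x, +x sides. The gap between each stool and the table is 60 mm.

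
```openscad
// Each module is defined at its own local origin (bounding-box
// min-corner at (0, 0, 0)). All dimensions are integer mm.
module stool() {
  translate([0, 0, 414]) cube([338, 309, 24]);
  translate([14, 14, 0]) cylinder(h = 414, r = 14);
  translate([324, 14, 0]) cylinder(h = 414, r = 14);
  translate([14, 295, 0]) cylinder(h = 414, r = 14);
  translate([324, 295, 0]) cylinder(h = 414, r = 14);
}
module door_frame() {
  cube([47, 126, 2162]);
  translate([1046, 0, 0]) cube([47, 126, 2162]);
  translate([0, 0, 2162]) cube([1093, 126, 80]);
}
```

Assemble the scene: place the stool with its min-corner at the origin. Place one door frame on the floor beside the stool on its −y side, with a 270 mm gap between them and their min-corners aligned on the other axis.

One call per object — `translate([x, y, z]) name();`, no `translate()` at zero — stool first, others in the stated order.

stool();
translate([0, -396, 0]) door_frame();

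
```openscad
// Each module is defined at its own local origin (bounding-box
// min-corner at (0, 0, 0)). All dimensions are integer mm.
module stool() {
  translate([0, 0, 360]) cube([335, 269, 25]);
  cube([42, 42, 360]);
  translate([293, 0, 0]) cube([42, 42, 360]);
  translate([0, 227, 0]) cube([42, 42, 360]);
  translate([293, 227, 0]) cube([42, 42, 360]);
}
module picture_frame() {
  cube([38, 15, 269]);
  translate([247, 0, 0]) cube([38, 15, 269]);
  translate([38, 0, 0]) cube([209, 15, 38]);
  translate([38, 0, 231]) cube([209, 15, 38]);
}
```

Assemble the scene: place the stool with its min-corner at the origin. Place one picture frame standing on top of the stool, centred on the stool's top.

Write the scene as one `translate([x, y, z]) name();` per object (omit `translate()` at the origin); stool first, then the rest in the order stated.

stool();
translate([25, 127, 385]) picture_frame();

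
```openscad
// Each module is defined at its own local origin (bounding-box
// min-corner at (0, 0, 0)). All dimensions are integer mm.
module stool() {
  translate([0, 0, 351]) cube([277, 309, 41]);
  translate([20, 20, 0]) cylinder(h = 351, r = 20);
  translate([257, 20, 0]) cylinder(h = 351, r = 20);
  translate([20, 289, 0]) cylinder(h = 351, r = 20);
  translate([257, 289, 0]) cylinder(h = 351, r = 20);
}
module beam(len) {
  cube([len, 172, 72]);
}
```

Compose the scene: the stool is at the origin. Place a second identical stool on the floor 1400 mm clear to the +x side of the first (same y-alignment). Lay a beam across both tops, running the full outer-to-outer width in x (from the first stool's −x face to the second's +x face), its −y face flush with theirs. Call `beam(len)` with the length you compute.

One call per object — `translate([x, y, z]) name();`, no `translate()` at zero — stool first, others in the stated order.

stool();
translate([1677, 0, 0]) stool();
translate([0, 0, 392]) beam(1954);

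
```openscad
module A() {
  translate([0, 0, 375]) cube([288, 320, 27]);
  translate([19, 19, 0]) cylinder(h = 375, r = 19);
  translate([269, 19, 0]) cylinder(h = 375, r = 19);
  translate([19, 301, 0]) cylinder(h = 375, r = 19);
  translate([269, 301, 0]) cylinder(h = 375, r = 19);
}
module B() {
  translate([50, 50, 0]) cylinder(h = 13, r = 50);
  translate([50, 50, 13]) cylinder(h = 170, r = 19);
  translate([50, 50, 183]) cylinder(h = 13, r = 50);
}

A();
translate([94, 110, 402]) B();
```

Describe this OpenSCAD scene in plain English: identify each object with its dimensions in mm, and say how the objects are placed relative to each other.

A is a simple wooden stool: a rectangular seat 288 mm (x) by 320 mm (y), 27 mm thick, top face at z = 402 mm, on four round legs, each 38 mm in diameter. The legs rest on z = 0, each leg's axis is inset half a diameter from the nearest pair of seat edges (so the leg's bounding box is flush with the corner).

B is a spool: two coaxial disc flanges of radius 50 mm and thickness 13 mm, joined by a core cylinder of radius 19 mm and height 170 mm. The lower flange rests on z = 0 and the three cylinders share a vertical axis.

The spool is on top of the stool, centred.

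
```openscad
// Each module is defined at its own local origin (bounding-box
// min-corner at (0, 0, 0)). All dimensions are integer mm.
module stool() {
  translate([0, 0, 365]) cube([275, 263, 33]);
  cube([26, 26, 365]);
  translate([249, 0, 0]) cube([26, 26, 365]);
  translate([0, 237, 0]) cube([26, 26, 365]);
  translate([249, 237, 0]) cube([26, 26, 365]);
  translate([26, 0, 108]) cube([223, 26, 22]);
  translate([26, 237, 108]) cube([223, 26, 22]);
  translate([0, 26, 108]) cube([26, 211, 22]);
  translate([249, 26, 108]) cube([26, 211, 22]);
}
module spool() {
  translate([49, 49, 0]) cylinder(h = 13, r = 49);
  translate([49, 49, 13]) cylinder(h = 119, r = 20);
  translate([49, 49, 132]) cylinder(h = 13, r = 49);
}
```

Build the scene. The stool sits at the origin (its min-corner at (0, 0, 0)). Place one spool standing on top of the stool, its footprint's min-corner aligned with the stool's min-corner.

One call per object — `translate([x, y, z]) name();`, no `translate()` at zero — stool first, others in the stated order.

stool();
translate([0, 0, 398]) spool();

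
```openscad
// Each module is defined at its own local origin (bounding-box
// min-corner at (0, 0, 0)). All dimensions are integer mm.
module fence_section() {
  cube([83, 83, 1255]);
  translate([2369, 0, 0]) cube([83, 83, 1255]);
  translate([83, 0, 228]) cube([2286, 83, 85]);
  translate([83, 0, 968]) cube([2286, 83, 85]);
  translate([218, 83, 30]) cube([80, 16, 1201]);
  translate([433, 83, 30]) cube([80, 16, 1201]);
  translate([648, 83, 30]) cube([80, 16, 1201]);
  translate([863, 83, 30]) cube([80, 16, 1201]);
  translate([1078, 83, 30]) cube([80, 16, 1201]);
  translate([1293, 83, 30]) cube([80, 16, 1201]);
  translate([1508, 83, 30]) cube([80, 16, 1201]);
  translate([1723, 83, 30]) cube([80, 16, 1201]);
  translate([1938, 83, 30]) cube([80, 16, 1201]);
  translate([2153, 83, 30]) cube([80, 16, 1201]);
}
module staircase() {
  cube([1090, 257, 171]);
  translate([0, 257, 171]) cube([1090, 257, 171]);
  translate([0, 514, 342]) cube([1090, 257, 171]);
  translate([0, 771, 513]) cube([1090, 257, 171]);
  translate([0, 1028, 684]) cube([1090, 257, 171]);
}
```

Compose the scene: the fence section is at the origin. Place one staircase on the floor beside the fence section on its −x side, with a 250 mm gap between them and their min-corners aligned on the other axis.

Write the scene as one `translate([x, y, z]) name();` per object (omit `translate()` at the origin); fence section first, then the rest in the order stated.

fence_section();
translate([-1340, 0, 0]) staircase();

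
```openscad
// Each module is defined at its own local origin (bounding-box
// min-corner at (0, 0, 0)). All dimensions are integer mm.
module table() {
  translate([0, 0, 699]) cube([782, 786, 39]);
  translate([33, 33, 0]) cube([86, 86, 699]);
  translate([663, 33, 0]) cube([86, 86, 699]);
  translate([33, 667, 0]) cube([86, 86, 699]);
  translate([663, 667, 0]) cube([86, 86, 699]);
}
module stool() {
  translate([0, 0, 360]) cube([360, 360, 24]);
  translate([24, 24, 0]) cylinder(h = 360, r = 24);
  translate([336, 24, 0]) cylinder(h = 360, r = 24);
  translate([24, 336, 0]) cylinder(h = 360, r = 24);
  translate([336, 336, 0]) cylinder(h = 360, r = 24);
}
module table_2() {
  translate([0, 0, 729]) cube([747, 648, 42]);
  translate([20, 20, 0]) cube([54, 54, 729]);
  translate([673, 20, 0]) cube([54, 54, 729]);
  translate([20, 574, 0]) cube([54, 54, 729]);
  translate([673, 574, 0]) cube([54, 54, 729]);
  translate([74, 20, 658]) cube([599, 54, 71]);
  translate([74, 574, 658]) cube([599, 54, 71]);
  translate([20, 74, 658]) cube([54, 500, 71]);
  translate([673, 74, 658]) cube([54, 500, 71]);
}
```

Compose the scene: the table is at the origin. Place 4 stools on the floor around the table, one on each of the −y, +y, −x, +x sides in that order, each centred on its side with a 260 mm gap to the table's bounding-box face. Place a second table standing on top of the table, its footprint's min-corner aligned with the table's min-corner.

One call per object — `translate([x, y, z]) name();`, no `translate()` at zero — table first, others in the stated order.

table();
translate([211, -620, 0]) stool();
translate([211, 1046, 0]) stool();
translate([-620, 213, 0]) stool();
translate([1042, 213, 0]) stool();
translate([0, 0, 738]) table_2();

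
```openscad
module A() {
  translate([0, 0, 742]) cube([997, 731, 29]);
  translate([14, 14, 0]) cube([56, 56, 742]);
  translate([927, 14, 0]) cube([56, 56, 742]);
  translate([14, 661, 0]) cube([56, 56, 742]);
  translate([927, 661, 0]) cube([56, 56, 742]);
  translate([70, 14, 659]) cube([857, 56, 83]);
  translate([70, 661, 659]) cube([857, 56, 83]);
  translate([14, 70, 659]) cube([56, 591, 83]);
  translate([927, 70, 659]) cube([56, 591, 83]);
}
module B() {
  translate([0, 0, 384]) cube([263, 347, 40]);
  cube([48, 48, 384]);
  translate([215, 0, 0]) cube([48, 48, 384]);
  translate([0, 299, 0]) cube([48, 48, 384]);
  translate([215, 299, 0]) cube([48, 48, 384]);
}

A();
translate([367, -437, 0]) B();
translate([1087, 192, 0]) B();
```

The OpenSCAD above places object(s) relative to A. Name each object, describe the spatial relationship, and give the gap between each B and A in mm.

Each stool's nearest face is 90 mm from the table's bounding box.

A is a table. B is a stool. Two stools sit around the table at the −y, +x sides. The gap between each stool and the table is 90 mm.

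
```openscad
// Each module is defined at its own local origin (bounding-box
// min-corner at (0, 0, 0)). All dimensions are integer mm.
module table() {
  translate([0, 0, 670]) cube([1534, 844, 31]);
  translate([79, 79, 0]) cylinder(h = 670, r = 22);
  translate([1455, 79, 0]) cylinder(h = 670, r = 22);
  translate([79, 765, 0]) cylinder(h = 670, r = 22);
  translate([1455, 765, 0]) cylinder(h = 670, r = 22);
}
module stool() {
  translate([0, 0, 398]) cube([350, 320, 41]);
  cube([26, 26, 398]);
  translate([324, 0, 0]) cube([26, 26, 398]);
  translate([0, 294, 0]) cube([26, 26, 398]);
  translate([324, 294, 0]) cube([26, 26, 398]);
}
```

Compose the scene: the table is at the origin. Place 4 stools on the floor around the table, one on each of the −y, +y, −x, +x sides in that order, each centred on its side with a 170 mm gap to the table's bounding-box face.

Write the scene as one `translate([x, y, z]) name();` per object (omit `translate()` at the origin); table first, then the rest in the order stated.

table();
translate([592, -490, 0]) stool();
translate([592, 1014, 0]) stool();
translate([-520, 262, 0]) stool();
translate([1704, 262, 0]) stool();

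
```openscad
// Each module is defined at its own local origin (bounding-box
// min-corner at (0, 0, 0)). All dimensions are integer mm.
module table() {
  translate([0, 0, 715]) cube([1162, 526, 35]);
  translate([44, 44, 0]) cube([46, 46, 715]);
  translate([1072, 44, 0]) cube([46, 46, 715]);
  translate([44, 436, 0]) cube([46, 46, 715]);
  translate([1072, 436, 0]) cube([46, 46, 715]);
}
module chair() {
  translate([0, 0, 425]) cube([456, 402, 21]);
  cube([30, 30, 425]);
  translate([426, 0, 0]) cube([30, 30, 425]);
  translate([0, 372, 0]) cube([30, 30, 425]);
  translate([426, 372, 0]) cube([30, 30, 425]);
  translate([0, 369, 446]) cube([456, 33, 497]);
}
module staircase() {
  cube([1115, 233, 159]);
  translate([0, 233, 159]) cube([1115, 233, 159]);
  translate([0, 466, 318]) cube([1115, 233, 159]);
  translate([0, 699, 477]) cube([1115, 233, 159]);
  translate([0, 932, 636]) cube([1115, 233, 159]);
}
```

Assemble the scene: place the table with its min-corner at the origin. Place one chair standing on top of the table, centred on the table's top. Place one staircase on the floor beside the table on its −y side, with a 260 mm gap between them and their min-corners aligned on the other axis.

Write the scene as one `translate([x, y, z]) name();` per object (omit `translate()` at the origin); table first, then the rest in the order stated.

table();
translate([353, 62, 750]) chair();
translate([0, -1425, 0]) staircase();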